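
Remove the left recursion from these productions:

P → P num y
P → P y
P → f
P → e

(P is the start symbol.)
P is directly left-recursive. The standard transformation for
  A → A α₁ | ... | A α_m | β₁ | ... | β_n
is
  A  → β₁ A' | ... | β_n A'
  A' → α₁ A' | ... | α_m A' | ε

P → f becomes P → f P'
P → e becomes P → e P'
P → P num y becomes P' → num y P'
P → P y becomes P' → y P'
Add P' → ε

Resulting grammar:
P → f P'
P → e P'
P' → num y P'
P' → y P'
P' → ε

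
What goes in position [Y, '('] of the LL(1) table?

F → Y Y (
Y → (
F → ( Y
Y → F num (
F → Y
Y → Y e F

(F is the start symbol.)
To find M[Y, '('], we find productions for Y where '(' is in the predict set (PREDICT(N → α) = (FIRST(α) \ {ε}) ∪ (FOLLOW(N) if α ⇒* ε)).

Relevant sets:
  FIRST(F) = { '(' }
  FIRST(Y) = { '(' }

Y → (: PREDICT = { '(' }
  '(' is in predict set, so this production goes in M[Y, '(']
Y → F num (: PREDICT = { '(' }
  '(' is in predict set, so this production goes in M[Y, '(']
Y → Y e F: PREDICT = { '(' }
  '(' is in predict set, so this production goes in M[Y, '(']

M[Y, '('] = Y → (, Y → F num (, Y → Y e F  (a multiply-defined cell — the grammar is not LL(1))

Answer: Y → (, Y → F num (, Y → Y e F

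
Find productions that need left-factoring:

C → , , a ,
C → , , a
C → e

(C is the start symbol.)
Yes, C has productions with common prefix ', , a'

Left-factoring is needed when two productions for the same non-terminal
share a common prefix on the right-hand side.

Productions for C:
  C → , , a ,
  C → , , a
  C → e

Found common prefix ', , a' in productions for C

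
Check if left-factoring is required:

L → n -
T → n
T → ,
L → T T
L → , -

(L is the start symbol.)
Left-factoring is needed when two productions for the same non-terminal
share a common prefix on the right-hand side.

Productions for L:
  L → n -
  L → T T
  L → , -
Productions for T:
  T → n
  T → ,

No common prefixes found.

Answer: No, left-factoring is not needed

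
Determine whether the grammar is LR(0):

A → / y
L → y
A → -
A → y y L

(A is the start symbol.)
Yes, the grammar is LR(0)

A grammar is LR(0) if no state in the canonical LR(0) collection has:
  - both a shift item (dot before a terminal) and a complete item (shift-reduce conflict), or
  - two or more complete items (reduce-reduce conflict; the accept item [A' → A .] counts as a complete item here).

Augment with A' → A and build the canonical LR(0) collection (I0 = CLOSURE({[A' → . A]}), then GOTO on every symbol after a dot until no new states appear). It has 9 states:
  I0: { [A → . -], [A → . / y], [A → . y y L], [A' → . A] }  — shift
  I1: { [A → - .] }  — reduce
  I2: { [A → / . y] }  — shift
  I3: { [A' → A .] }  — accept
  I4: { [A → y . y L] }  — shift
  I5: { [A → y y . L], [L → . y] }  — shift
  I6: { [A → y y L .] }  — reduce
  I7: { [L → y .] }  — reduce
  I8: { [A → / y .] }  — reduce

Every state is either a pure shift/goto state or contains exactly one complete item and nothing to shift — no conflicts. The grammar is LR(0).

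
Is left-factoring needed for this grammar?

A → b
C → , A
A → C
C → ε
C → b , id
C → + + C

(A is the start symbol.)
Left-factoring is needed when two productions for the same non-terminal
share a common prefix on the right-hand side.

Productions for A:
  A → b
  A → C
Productions for C:
  C → , A
  C → ε
  C → b , id
  C → + + C

No common prefixes found.

Answer: No, left-factoring is not needed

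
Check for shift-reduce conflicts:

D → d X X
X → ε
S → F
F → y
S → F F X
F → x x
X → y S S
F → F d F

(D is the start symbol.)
Yes — I2: [X → .] vs [X → . y S S]; I3: [X → .] vs [X → . y S S]; I5: [S → F .] vs [F → F . d F]; I11: [X → .] vs [F → F . d F]; I13: [F → F d F .] vs [F → F . d F]

A shift-reduce conflict occurs when an LR(0) state has both:
  - a complete (reduce) item [A → α .] (dot at the end), and
  - a shift item [B → β . c γ] (dot before a terminal).

Augment with D' → D and build the canonical LR(0) collection (I0 = CLOSURE({[D' → . D]}), then GOTO on every symbol after a dot until no new states appear). It has 16 states:
  I0: { [D → . d X X], [D' → . D] }  — shift
  I1: { [D' → D .] }  — accept
  I2: { [D → d . X X], [X → . y S S], [X → .] }  — shift, reduce
  I3: { [D → d X . X], [X → . y S S], [X → .] }  — shift, reduce
  I4: { [F → . F d F], [F → . x x], [F → . y], [S → . F F X], [S → . F], [X → y . S S] }  — shift
  I5: { [F → . F d F], [F → . x x], [F → . y], [F → F . d F], [S → F . F X], [S → F .] }  — shift, reduce
  I6: { [F → . F d F], [F → . x x], [F → . y], [S → . F F X], [S → . F], [X → y S . S] }  — shift
  I7: { [F → x . x] }  — shift
  I8: { [F → y .] }  — reduce
  I9: { [F → x x .] }  — reduce
  I10: { [X → y S S .] }  — reduce
  I11: { [F → F . d F], [S → F F . X], [X → . y S S], [X → .] }  — shift, reduce
  I12: { [F → . F d F], [F → . x x], [F → . y], [F → F d . F] }  — shift
  I13: { [F → F . d F], [F → F d F .] }  — shift, reduce
  I14: { [S → F F X .] }  — reduce
  I15: { [D → d X X .] }  — reduce

I2 contains reduce item [X → .] and shift item [X → . y S S] — shift-reduce conflict.
I3 contains reduce item [X → .] and shift item [X → . y S S] — shift-reduce conflict.
I5 contains reduce item [S → F .] and shift items [F → F . d F], [F → . x x], [F → . y] — shift-reduce conflict.
I11 contains reduce item [X → .] and shift items [F → F . d F], [X → . y S S] — shift-reduce conflict.
I13 contains reduce item [F → F d F .] and shift item [F → F . d F] — shift-reduce conflict.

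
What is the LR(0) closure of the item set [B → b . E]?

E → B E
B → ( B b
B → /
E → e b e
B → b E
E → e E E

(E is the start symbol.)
{ [B → . ( B b], [B → . /], [B → . b E], [B → b . E], [E → . B E], [E → . e E E], [E → . e b e] }

To compute CLOSURE, for each item [A → α.Bβ] where B is a non-terminal, add [B → .γ] for all productions B → γ; repeat for the newly added items until nothing changes.

Start with: [B → b . E]
  [B → b . E] has the dot before E: add [E → . B E], [E → . e b e], [E → . e E E]
  [E → . B E] has the dot before B: add [B → . ( B b], [B → . /], [B → . b E]
No further items can be added.

CLOSURE = { [B → . ( B b], [B → . /], [B → . b E], [B → b . E], [E → . B E], [E → . e E E], [E → . e b e] }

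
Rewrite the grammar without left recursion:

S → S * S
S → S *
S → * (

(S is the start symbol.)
S → * ( S'
S' → * S S'
S' → * S'
S' → ε

S is directly left-recursive. The standard transformation for
  A → A α₁ | ... | A α_m | β₁ | ... | β_n
is
  A  → β₁ A' | ... | β_n A'
  A' → α₁ A' | ... | α_m A' | ε

S → * ( becomes S → * ( S'
S → S * S becomes S' → * S S'
S → S * becomes S' → * S'
Add S' → ε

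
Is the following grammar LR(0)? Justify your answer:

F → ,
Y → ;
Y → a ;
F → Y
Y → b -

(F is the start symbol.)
Yes, the grammar is LR(0)

Augment with F' → F and build the canonical LR(0) collection (I0 = CLOSURE({[F' → . F]}), then GOTO on every symbol after a dot until no new states appear). It has 9 states:
  I0: { [F → . ,], [F → . Y], [F' → . F], [Y → . ;], [Y → . a ;], [Y → . b -] }  — shift
  I1: { [F → , .] }  — reduce
  I2: { [Y → ; .] }  — reduce
  I3: { [F' → F .] }  — accept
  I4: { [F → Y .] }  — reduce
  I5: { [Y → a . ;] }  — shift
  I6: { [Y → b . -] }  — shift
  I7: { [Y → b - .] }  — reduce
  I8: { [Y → a ; .] }  — reduce

Every state is either a pure shift/goto state or contains exactly one complete item and nothing to shift — no conflicts. The grammar is LR(0).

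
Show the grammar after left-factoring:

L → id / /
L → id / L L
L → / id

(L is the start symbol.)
Left-factoring transforms A → αβ₁ | αβ₂ into A → αA' and A' → β₁ | β₂
(α is the longest common prefix among the alternatives). Repeat until
no nonterminal has two alternatives with a common prefix.

Round 1: L has alternatives sharing prefix 'id /'. Introduce L': L → id / L'
  Add: L' → /
  Add: L' → L L

No remaining common prefixes — done.

Resulting grammar:
L → id / L'
L' → /
L' → L L
L → / id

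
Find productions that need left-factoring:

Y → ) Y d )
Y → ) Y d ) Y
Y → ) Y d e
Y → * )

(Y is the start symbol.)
Left-factoring is needed when two productions for the same non-terminal
share a common prefix on the right-hand side.

Productions for Y:
  Y → ) Y d )
  Y → ) Y d ) Y
  Y → ) Y d e
  Y → * )

Found common prefix ') Y d' in productions for Y

Answer: Yes, Y has productions with common prefix ') Y d'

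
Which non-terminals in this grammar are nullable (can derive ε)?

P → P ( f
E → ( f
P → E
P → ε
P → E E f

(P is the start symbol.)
A non-terminal is nullable if it can derive ε (the empty string): either it has an ε-production, or it has a production whose right-hand side consists entirely of nullable non-terminals.

ε-productions: P → ε
So P is immediately nullable.
No further non-terminal can be added: every production for the remaining non-terminals contains a terminal or a non-nullable non-terminal.
Nullable = { 'P' }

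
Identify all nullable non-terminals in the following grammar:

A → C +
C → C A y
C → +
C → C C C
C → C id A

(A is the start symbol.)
There are no ε-productions, so no non-terminal can derive ε.
No non-terminals are nullable.

Answer: None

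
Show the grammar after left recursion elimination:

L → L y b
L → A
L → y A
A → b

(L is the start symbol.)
L is directly left-recursive. The standard transformation for
  A → A α₁ | ... | A α_m | β₁ | ... | β_n
is
  A  → β₁ A' | ... | β_n A'
  A' → α₁ A' | ... | α_m A' | ε

L → A becomes L → A L'
L → y A becomes L → y A L'
L → L y b becomes L' → y b L'
Add L' → ε

Productions for other non-terminals are unchanged:
  A → b

Resulting grammar:
L → A L'
L → y A L'
L' → y b L'
L' → ε
A → b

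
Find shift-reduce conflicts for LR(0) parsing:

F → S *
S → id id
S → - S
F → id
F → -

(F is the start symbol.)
Augment with F' → F and build the canonical LR(0) collection (I0 = CLOSURE({[F' → . F]}), then GOTO on every symbol after a dot until no new states appear). It has 10 states:
  I0: { [F → . -], [F → . S *], [F → . id], [F' → . F], [S → . - S], [S → . id id] }  — shift
  I1: { [F → - .], [S → - . S], [S → . - S], [S → . id id] }  — shift, reduce
  I2: { [F' → F .] }  — accept
  I3: { [F → S . *] }  — shift
  I4: { [F → id .], [S → id . id] }  — shift, reduce
  I5: { [S → id id .] }  — reduce
  I6: { [F → S * .] }  — reduce
  I7: { [S → - . S], [S → . - S], [S → . id id] }  — shift
  I8: { [S → - S .] }  — reduce
  I9: { [S → id . id] }  — shift

I1 contains reduce item [F → - .] and shift items [S → . - S], [S → . id id] — shift-reduce conflict.
I4 contains reduce item [F → id .] and shift item [S → id . id] — shift-reduce conflict.

Answer: Yes — I1: [F → - .] vs [S → . - S]; I4: [F → id .] vs [S → id . id]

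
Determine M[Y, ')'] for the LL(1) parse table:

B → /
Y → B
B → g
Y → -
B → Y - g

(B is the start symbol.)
Empty (error entry)

To find M[Y, ')'], we find productions for Y where ')' is in the predict set (PREDICT(N → α) = (FIRST(α) \ {ε}) ∪ (FOLLOW(N) if α ⇒* ε)).

Relevant sets:
  FIRST(B) = { '-', '/', 'g' }

Y → B: PREDICT = { '-', '/', 'g' }
Y → -: PREDICT = { '-' }

M[Y, ')'] is empty (no production applies)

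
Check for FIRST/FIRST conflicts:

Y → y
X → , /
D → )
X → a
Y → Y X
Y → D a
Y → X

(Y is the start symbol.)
A FIRST/FIRST conflict occurs when two productions N → α and N → β for the same non-terminal have FIRST(α) ∩ FIRST(β) ≠ ∅ (with ε ∈ FIRST of a nullable right-hand side, so two nullable alternatives also conflict).

FIRST sets of the non-terminals at (or reachable through a nullable prefix from) the front of some alternative:
  FIRST(Y) = { ')', ',', 'a', 'y' }
  FIRST(D) = { ')' }
  FIRST(X) = { ',', 'a' }

Productions for Y:
  Y → y: FIRST = { 'y' }
  Y → Y X: FIRST = { ')', ',', 'a', 'y' }
  Y → D a: FIRST = { ')' }
  Y → X: FIRST = { ',', 'a' }
Productions for X:
  X → , /: FIRST = { ',' }
  X → a: FIRST = { 'a' }
D has only one production, so no FIRST/FIRST conflict is possible there.

Conflict for Y: Y → y and Y → Y X
  Overlap: { 'y' }
Conflict for Y: Y → Y X and Y → D a
  Overlap: { ')' }
Conflict for Y: Y → Y X and Y → X
  Overlap: { ',', 'a' }

Answer: Yes. Y → y / Y → Y X on { 'y' }; Y → Y X / Y → D a on { ')' }; Y → Y X / Y → X on { ',', 'a' }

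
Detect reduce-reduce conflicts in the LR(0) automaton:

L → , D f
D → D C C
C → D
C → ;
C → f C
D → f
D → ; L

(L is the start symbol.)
A reduce-reduce conflict occurs when an LR(0) state has two complete items [A → α .] and [B → β .] — both call for a reduction, and with no lookahead the parser cannot choose between them.

Augment with L' → L and build the canonical LR(0) collection (I0 = CLOSURE({[L' → . L]}), then GOTO on every symbol after a dot until no new states appear). It has 14 states:
  I0: { [L → . , D f], [L' → . L] }  — shift
  I1: { [D → . ; L], [D → . D C C], [D → . f], [L → , . D f] }  — shift
  I2: { [L' → L .] }  — accept
  I3: { [D → ; . L], [L → . , D f] }  — shift
  I4: { [C → . ;], [C → . D], [C → . f C], [D → . ; L], [D → . D C C], [D → . f], [D → D . C C], [L → , D . f] }  — shift
  I5: { [D → f .] }  — reduce
  I6: { [C → ; .], [D → ; . L], [L → . , D f] }  — shift, reduce
  I7: { [C → . ;], [C → . D], [C → . f C], [D → . ; L], [D → . D C C], [D → . f], [D → D C . C] }  — shift
  I8: { [C → . ;], [C → . D], [C → . f C], [C → D .], [D → . ; L], [D → . D C C], [D → . f], [D → D . C C] }  — shift, reduce
  I9: { [C → . ;], [C → . D], [C → . f C], [C → f . C], [D → . ; L], [D → . D C C], [D → . f], [D → f .], [L → , D f .] }  — shift, 2 reduces
  I10: { [C → f C .] }  — reduce
  I11: { [C → . ;], [C → . D], [C → . f C], [C → f . C], [D → . ; L], [D → . D C C], [D → . f], [D → f .] }  — shift, reduce
  I12: { [D → D C C .] }  — reduce
  I13: { [D → ; L .] }  — reduce

I9 contains complete items [D → f .], [L → , D f .] — reduce-reduce conflict.

Answer: Yes — I9: [D → f .] vs [L → , D f .]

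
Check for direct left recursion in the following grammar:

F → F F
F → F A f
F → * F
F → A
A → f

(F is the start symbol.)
Yes, F is left-recursive

F → F F: LEFT RECURSIVE (starts with F)
F → F A f: LEFT RECURSIVE (starts with F)
F → * F: starts with '*'
F → A: starts with A
A → f: starts with f

The grammar has direct left recursion on: F.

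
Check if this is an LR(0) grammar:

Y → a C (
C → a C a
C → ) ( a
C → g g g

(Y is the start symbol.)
Yes, the grammar is LR(0)

A grammar is LR(0) if no state in the canonical LR(0) collection has:
  - both a shift item (dot before a terminal) and a complete item (shift-reduce conflict), or
  - two or more complete items (reduce-reduce conflict; the accept item [Y' → Y .] counts as a complete item here).

Augment with Y' → Y and build the canonical LR(0) collection (I0 = CLOSURE({[Y' → . Y]}), then GOTO on every symbol after a dot until no new states appear). It has 14 states:
  I0: { [Y → . a C (], [Y' → . Y] }  — shift
  I1: { [Y' → Y .] }  — accept
  I2: { [C → . ) ( a], [C → . a C a], [C → . g g g], [Y → a . C (] }  — shift
  I3: { [C → ) . ( a] }  — shift
  I4: { [Y → a C . (] }  — shift
  I5: { [C → . ) ( a], [C → . a C a], [C → . g g g], [C → a . C a] }  — shift
  I6: { [C → g . g g] }  — shift
  I7: { [C → g g . g] }  — shift
  I8: { [C → g g g .] }  — reduce
  I9: { [C → a C . a] }  — shift
  I10: { [C → a C a .] }  — reduce
  I11: { [Y → a C ( .] }  — reduce
  I12: { [C → ) ( . a] }  — shift
  I13: { [C → ) ( a .] }  — reduce

Every state is either a pure shift/goto state or contains exactly one complete item and nothing to shift — no conflicts. The grammar is LR(0).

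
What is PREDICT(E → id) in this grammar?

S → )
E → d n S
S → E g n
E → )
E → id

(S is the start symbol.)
PREDICT(E → id) = (FIRST(RHS) \ {ε}) ∪ (FOLLOW(E) if ε ∈ FIRST(RHS), i.e. RHS ⇒* ε)
FIRST(id) = { 'id' }
ε ∉ FIRST(id), so FOLLOW(E) is not added.
PREDICT(E → id) = { 'id' }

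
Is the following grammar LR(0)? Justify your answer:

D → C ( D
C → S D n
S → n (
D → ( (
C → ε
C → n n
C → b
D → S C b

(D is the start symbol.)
Augment with D' → D and build the canonical LR(0) collection (I0 = CLOSURE({[D' → . D]}), then GOTO on every symbol after a dot until no new states appear). It has 16 states:
  I0: { [C → . S D n], [C → . b], [C → . n n], [C → .], [D → . ( (], [D → . C ( D], [D → . S C b], [D' → . D], [S → . n (] }  — shift, reduce
  I1: { [D → ( . (] }  — shift
  I2: { [D → C . ( D] }  — shift
  I3: { [D' → D .] }  — accept
  I4: { [C → . S D n], [C → . b], [C → . n n], [C → .], [C → S . D n], [D → . ( (], [D → . C ( D], [D → . S C b], [D → S . C b], [S → . n (] }  — shift, reduce
  I5: { [C → b .] }  — reduce
  I6: { [C → n . n], [S → n . (] }  — shift
  I7: { [S → n ( .] }  — reduce
  I8: { [C → n n .] }  — reduce
  I9: { [D → C . ( D], [D → S C . b] }  — shift
  I10: { [C → S D . n] }  — shift
  I11: { [C → S D n .] }  — reduce
  I12: { [C → . S D n], [C → . b], [C → . n n], [C → .], [D → . ( (], [D → . C ( D], [D → . S C b], [D → C ( . D], [S → . n (] }  — shift, reduce
  I13: { [D → S C b .] }  — reduce
  I14: { [D → C ( D .] }  — reduce
  I15: { [D → ( ( .] }  — reduce

Conflict in state I0:
  Shift-reduce conflict between [C → .] and [C → . b]
So the grammar is NOT LR(0).

Answer: No. Shift-reduce conflict between [C → .] and [C → . b]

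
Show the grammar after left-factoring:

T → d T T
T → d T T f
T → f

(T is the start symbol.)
T → d T T T'
T' → ε
T' → f
T → f

Left-factoring transforms A → αβ₁ | αβ₂ into A → αA' and A' → β₁ | β₂
(α is the longest common prefix among the alternatives). Repeat until
no nonterminal has two alternatives with a common prefix.

Round 1: T has alternatives sharing prefix 'd T T'. Introduce T': T → d T T T'
  Add: T' → ε
  Add: T' → f

No remaining common prefixes — done.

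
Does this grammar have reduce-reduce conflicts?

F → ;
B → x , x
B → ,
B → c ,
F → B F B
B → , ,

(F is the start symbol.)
No reduce-reduce conflicts

A reduce-reduce conflict occurs when an LR(0) state has two complete items [A → α .] and [B → β .] — both call for a reduction, and with no lookahead the parser cannot choose between them.

Augment with F' → F and build the canonical LR(0) collection (I0 = CLOSURE({[F' → . F]}), then GOTO on every symbol after a dot until no new states appear). It has 13 states:
  I0: { [B → . , ,], [B → . ,], [B → . c ,], [B → . x , x], [F → . ;], [F → . B F B], [F' → . F] }  — shift
  I1: { [B → , . ,], [B → , .] }  — shift, reduce
  I2: { [F → ; .] }  — reduce
  I3: { [B → . , ,], [B → . ,], [B → . c ,], [B → . x , x], [F → . ;], [F → . B F B], [F → B . F B] }  — shift
  I4: { [F' → F .] }  — accept
  I5: { [B → c . ,] }  — shift
  I6: { [B → x . , x] }  — shift
  I7: { [B → x , . x] }  — shift
  I8: { [B → x , x .] }  — reduce
  I9: { [B → c , .] }  — reduce
  I10: { [B → . , ,], [B → . ,], [B → . c ,], [B → . x , x], [F → B F . B] }  — shift
  I11: { [F → B F B .] }  — reduce
  I12: { [B → , , .] }  — reduce

No state contains more than one complete item.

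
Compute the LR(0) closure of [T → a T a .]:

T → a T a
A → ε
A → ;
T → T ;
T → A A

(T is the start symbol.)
To compute CLOSURE, for each item [A → α.Bβ] where B is a non-terminal, add [B → .γ] for all productions B → γ; repeat for the newly added items until nothing changes.

Start with: [T → a T a .]
The dot is at the end, so nothing is added.

CLOSURE = { [T → a T a .] }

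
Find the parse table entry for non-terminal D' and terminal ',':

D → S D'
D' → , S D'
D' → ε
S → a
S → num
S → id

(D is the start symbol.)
D' → , S D'

To find M[D', ','], we find productions for D' where ',' is in the predict set (PREDICT(N → α) = (FIRST(α) \ {ε}) ∪ (FOLLOW(N) if α ⇒* ε)).

Relevant sets:
  FOLLOW(D') = { $ }

D' → , S D': PREDICT = { ',' }
  ',' is in predict set, so this production goes in M[D', ',']
D' → ε: PREDICT = { $ }

M[D', ','] = D' → , S D'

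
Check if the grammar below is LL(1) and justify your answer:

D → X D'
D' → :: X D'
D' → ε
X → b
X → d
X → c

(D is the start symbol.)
Yes, the grammar is LL(1).

Relevant sets:
  FOLLOW(D') = { $ }

For D':
  PREDICT(D' → :: X D') = { '::' }
  PREDICT(D' → ε) = { $ }
For X:
  PREDICT(X → b) = { 'b' }
  PREDICT(X → d) = { 'd' }
  PREDICT(X → c) = { 'c' }
D has a single production, so nothing to check there.

All predict sets are disjoint. The grammar IS LL(1).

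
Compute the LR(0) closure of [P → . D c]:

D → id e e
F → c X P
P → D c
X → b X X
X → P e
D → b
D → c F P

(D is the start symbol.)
{ [D → . b], [D → . c F P], [D → . id e e], [P → . D c] }

Start with: [P → . D c]
  [P → . D c] has the dot before D: add [D → . id e e], [D → . b], [D → . c F P]
No further items can be added.

CLOSURE = { [D → . b], [D → . c F P], [D → . id e e], [P → . D c] }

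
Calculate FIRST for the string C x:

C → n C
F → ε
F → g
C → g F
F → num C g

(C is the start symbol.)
{ 'g', 'n' }

FIRST sets of the non-terminals involved (from the grammar, by fixed-point iteration):
  FIRST(C) = { 'g', 'n' }

To compute FIRST(C x), process the symbols left to right:
Symbol C is a non-terminal. Add FIRST(C) \ {ε} = { 'g', 'n' }
C is not nullable (ε ∉ FIRST(C)), so stop here.
FIRST(C x) = { 'g', 'n' }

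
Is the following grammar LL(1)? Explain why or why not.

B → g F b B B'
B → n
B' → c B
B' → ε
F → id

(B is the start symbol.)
A grammar is LL(1) if for each non-terminal N with multiple productions, the predict sets of those productions are pairwise disjoint, where PREDICT(N → α) = (FIRST(α) \ {ε}) ∪ (FOLLOW(N) if α ⇒* ε).

Relevant sets:
  FOLLOW(B') = { $, 'c' }

For B:
  PREDICT(B → g F b B B') = { 'g' }
  PREDICT(B → n) = { 'n' }
For B':
  PREDICT(B' → c B) = { 'c' }
  PREDICT(B' → ε) = { $, 'c' }
F has a single production, so nothing to check there.

Conflict found: Predict set conflict for B': { 'c' }
The grammar is NOT LL(1).

Answer: No. Predict set conflict for B': { 'c' }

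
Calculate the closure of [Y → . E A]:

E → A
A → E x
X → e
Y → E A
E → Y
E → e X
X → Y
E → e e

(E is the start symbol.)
{ [A → . E x], [E → . A], [E → . Y], [E → . e X], [E → . e e], [Y → . E A] }

To compute CLOSURE, for each item [A → α.Bβ] where B is a non-terminal, add [B → .γ] for all productions B → γ; repeat for the newly added items until nothing changes.

Start with: [Y → . E A]
  [Y → . E A] has the dot before E: add [E → . A], [E → . Y], [E → . e X], [E → . e e]
  [E → . A] has the dot before A: add [A → . E x]
  [E → . Y] has the dot before Y: all Y-items already present
No further items can be added.

CLOSURE = { [A → . E x], [E → . A], [E → . Y], [E → . e X], [E → . e e], [Y → . E A] }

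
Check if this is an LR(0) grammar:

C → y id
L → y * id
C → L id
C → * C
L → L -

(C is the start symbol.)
Augment with C' → C and build the canonical LR(0) collection (I0 = CLOSURE({[C' → . C]}), then GOTO on every symbol after a dot until no new states appear). It has 11 states:
  I0: { [C → . * C], [C → . L id], [C → . y id], [C' → . C], [L → . L -], [L → . y * id] }  — shift
  I1: { [C → * . C], [C → . * C], [C → . L id], [C → . y id], [L → . L -], [L → . y * id] }  — shift
  I2: { [C' → C .] }  — accept
  I3: { [C → L . id], [L → L . -] }  — shift
  I4: { [C → y . id], [L → y . * id] }  — shift
  I5: { [L → y * . id] }  — shift
  I6: { [C → y id .] }  — reduce
  I7: { [L → y * id .] }  — reduce
  I8: { [L → L - .] }  — reduce
  I9: { [C → L id .] }  — reduce
  I10: { [C → * C .] }  — reduce

Every state is either a pure shift/goto state or contains exactly one complete item and nothing to shift — no conflicts. The grammar is LR(0).

Answer: Yes, the grammar is LR(0)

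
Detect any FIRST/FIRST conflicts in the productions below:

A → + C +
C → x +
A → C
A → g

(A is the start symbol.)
A FIRST/FIRST conflict occurs when two productions N → α and N → β for the same non-terminal have FIRST(α) ∩ FIRST(β) ≠ ∅ (with ε ∈ FIRST of a nullable right-hand side, so two nullable alternatives also conflict).

FIRST sets of the non-terminals at (or reachable through a nullable prefix from) the front of some alternative:
  FIRST(C) = { 'x' }

Productions for A:
  A → + C +: FIRST = { '+' }
  A → C: FIRST = { 'x' }
  A → g: FIRST = { 'g' }
C has only one production, so no FIRST/FIRST conflict is possible there.

All alternatives of each non-terminal have pairwise disjoint FIRST sets.

Answer: No FIRST/FIRST conflicts.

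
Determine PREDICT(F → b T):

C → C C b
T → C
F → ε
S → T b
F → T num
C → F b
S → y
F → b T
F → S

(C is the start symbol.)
PREDICT(F → b T) = (FIRST(RHS) \ {ε}) ∪ (FOLLOW(F) if ε ∈ FIRST(RHS), i.e. RHS ⇒* ε)
FIRST(b T) = { 'b' }
ε ∉ FIRST(b T), so FOLLOW(F) is not added.
PREDICT(F → b T) = { 'b' }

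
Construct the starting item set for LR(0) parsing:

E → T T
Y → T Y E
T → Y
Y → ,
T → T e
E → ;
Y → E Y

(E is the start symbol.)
First, augment the grammar with E' → E
I₀ = CLOSURE({ [E' → . E] }):
  [E' → . E] has the dot before E: add [E → . T T], [E → . ;]
  [E → . T T] has the dot before T: add [T → . Y], [T → . T e]
  [T → . Y] has the dot before Y: add [Y → . T Y E], [Y → . ,], [Y → . E Y]
No further items can be added.

I₀ = { [E → . ;], [E → . T T], [E' → . E], [T → . T e], [T → . Y], [Y → . ,], [Y → . E Y], [Y → . T Y E] }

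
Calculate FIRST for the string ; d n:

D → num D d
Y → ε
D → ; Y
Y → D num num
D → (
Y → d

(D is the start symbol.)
{ ';' }

To compute FIRST(; d n), process the symbols left to right:
Symbol ; is a terminal. Add ';' and stop.
FIRST(; d n) = { ';' }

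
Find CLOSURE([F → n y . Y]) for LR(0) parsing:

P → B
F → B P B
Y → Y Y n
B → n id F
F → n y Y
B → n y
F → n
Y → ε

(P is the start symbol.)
{ [F → n y . Y], [Y → . Y Y n], [Y → .] }

To compute CLOSURE, for each item [A → α.Bβ] where B is a non-terminal, add [B → .γ] for all productions B → γ; repeat for the newly added items until nothing changes.

Start with: [F → n y . Y]
  [F → n y . Y] has the dot before Y: add [Y → . Y Y n], [Y → .]
No further items can be added.

CLOSURE = { [F → n y . Y], [Y → . Y Y n], [Y → .] }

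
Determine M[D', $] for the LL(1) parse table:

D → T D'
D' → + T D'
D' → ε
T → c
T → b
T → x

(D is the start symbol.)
D' → ε

To find M[D', $], we find productions for D' where $ is in the predict set (PREDICT(N → α) = (FIRST(α) \ {ε}) ∪ (FOLLOW(N) if α ⇒* ε)).

Relevant sets:
  FOLLOW(D') = { $ }

D' → + T D': PREDICT = { '+' }
D' → ε: PREDICT = { $ }
  $ is in predict set, so this production goes in M[D', $]

M[D', $] = D' → ε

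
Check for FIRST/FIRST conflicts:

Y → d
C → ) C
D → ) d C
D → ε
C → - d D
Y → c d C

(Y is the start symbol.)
No FIRST/FIRST conflicts.

A FIRST/FIRST conflict occurs when two productions N → α and N → β for the same non-terminal have FIRST(α) ∩ FIRST(β) ≠ ∅ (with ε ∈ FIRST of a nullable right-hand side, so two nullable alternatives also conflict).

Productions for Y:
  Y → d: FIRST = { 'd' }
  Y → c d C: FIRST = { 'c' }
Productions for C:
  C → ) C: FIRST = { ')' }
  C → - d D: FIRST = { '-' }
Productions for D:
  D → ) d C: FIRST = { ')' }
  D → ε: FIRST = { ε }

All alternatives of each non-terminal have pairwise disjoint FIRST sets.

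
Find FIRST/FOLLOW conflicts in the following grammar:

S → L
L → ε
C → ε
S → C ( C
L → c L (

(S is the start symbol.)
No FIRST/FOLLOW conflicts.

A FIRST/FOLLOW conflict occurs when a non-terminal N has a nullable alternative N → β (β ⇒* ε) and another alternative N → α with FIRST(α) ∩ FOLLOW(N) ≠ ∅: on such a lookahead the parser cannot decide between expanding α and letting N vanish via β.

Nullable non-terminals: C, L, S.
FIRST sets used below: FIRST(L) = { 'c', ε }, FIRST(C) = { ε }
C has a nullable alternative but only one production, so nothing to check.

L: nullable alternative(s) L → ε; FOLLOW(L) = { $, '(' }
  L → ε: FIRST \ {ε} = { } — this is the only nullable alternative, skip
  L → c L (: FIRST \ {ε} = { 'c' } — disjoint from FOLLOW(L)

S: nullable alternative(s) S → L; FOLLOW(S) = { $ }
  S → L: FIRST \ {ε} = { 'c' } — this is the only nullable alternative, skip
  S → C ( C: FIRST \ {ε} = { '(' } — disjoint from FOLLOW(S)

No FIRST/FOLLOW conflicts found.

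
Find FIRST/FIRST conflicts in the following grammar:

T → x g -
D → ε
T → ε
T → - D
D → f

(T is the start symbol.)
No FIRST/FIRST conflicts.

A FIRST/FIRST conflict occurs when two productions N → α and N → β for the same non-terminal have FIRST(α) ∩ FIRST(β) ≠ ∅ (with ε ∈ FIRST of a nullable right-hand side, so two nullable alternatives also conflict).

Productions for T:
  T → x g -: FIRST = { 'x' }
  T → ε: FIRST = { ε }
  T → - D: FIRST = { '-' }
Productions for D:
  D → ε: FIRST = { ε }
  D → f: FIRST = { 'f' }

All alternatives of each non-terminal have pairwise disjoint FIRST sets.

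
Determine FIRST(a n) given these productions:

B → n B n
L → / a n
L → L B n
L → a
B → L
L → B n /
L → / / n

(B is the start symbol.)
{ 'a' }

To compute FIRST(a n), process the symbols left to right:
Symbol a is a terminal. Add 'a' and stop.
FIRST(a n) = { 'a' }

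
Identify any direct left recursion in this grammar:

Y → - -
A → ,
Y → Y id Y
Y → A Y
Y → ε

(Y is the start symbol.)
Y → - -: starts with '-'
A → ,: starts with ','
Y → Y id Y: LEFT RECURSIVE (starts with Y)
Y → A Y: starts with A
Y → ε: starts with ε

The grammar has direct left recursion on: Y.

Answer: Yes, Y is left-recursive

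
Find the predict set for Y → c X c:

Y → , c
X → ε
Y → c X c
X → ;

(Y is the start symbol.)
PREDICT(Y → c X c) = (FIRST(RHS) \ {ε}) ∪ (FOLLOW(Y) if ε ∈ FIRST(RHS), i.e. RHS ⇒* ε)
FIRST(c X c) = { 'c' }
ε ∉ FIRST(c X c), so FOLLOW(Y) is not added.
PREDICT(Y → c X c) = { 'c' }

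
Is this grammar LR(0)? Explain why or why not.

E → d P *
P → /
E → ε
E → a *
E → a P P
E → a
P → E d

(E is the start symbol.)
No. Shift-reduce conflict between [E → .] and [E → . a]

Augment with E' → E and build the canonical LR(0) collection (I0 = CLOSURE({[E' → . E]}), then GOTO on every symbol after a dot until no new states appear). It has 12 states:
  I0: { [E → . a *], [E → . a P P], [E → . a], [E → . d P *], [E → .], [E' → . E] }  — shift, reduce
  I1: { [E' → E .] }  — accept
  I2: { [E → . a *], [E → . a P P], [E → . a], [E → . d P *], [E → .], [E → a . *], [E → a . P P], [E → a .], [P → . /], [P → . E d] }  — shift, 2 reduces
  I3: { [E → . a *], [E → . a P P], [E → . a], [E → . d P *], [E → .], [E → d . P *], [P → . /], [P → . E d] }  — shift, reduce
  I4: { [P → / .] }  — reduce
  I5: { [P → E . d] }  — shift
  I6: { [E → d P . *] }  — shift
  I7: { [E → d P * .] }  — reduce
  I8: { [P → E d .] }  — reduce
  I9: { [E → a * .] }  — reduce
  I10: { [E → . a *], [E → . a P P], [E → . a], [E → . d P *], [E → .], [E → a P . P], [P → . /], [P → . E d] }  — shift, reduce
  I11: { [E → a P P .] }  — reduce

Conflict in state I0:
  Shift-reduce conflict between [E → .] and [E → . a]
So the grammar is NOT LR(0).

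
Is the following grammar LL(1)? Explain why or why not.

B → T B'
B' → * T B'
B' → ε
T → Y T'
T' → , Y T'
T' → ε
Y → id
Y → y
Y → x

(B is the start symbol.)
Yes, the grammar is LL(1).

Relevant sets:
  FOLLOW(B') = { $ }
  FOLLOW(T') = { $, '*' }

For B':
  PREDICT(B' → '*' T B') = { '*' }
  PREDICT(B' → ε) = { $ }
For T':
  PREDICT(T' → ',' Y T') = { ',' }
  PREDICT(T' → ε) = { $, '*' }
For Y:
  PREDICT(Y → id) = { 'id' }
  PREDICT(Y → y) = { 'y' }
  PREDICT(Y → x) = { 'x' }
B, T have a single production, so nothing to check there.

All predict sets are disjoint. The grammar IS LL(1).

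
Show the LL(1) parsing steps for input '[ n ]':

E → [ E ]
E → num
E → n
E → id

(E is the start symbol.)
Stack is shown with the top on the left.

Stack    Input    Action
------------------------
E $      [ n ] $  output E → [ E ]
[ E ] $  [ n ] $  match '['
E ] $    n ] $    output E → n
n ] $    n ] $    match 'n'
] $      ] $      match ']'
$        $        accept

The string is accepted.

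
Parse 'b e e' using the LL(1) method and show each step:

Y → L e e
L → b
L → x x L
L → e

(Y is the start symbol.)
LL(1) parsing maintains a stack (initially the start symbol over $) and the input. At each step: if the stack top is a terminal, match it against the current input token; if it is a non-terminal N, replace it with the RHS of M[N, lookahead] (the unique production whose predict set contains the lookahead).

Stack is shown with the top on the left.

Stack    Input    Action
------------------------
Y $      b e e $  output Y → L e e
L e e $  b e e $  output L → b
b e e $  b e e $  match 'b'
e e $    e e $    match 'e'
e $      e $      match 'e'
$        $        accept

The string is accepted.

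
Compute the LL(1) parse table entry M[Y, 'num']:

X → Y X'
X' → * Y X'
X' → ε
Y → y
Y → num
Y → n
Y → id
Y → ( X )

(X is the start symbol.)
To find M[Y, 'num'], we find productions for Y where 'num' is in the predict set (PREDICT(N → α) = (FIRST(α) \ {ε}) ∪ (FOLLOW(N) if α ⇒* ε)).

Y → y: PREDICT = { 'y' }
Y → num: PREDICT = { 'num' }
  'num' is in predict set, so this production goes in M[Y, 'num']
Y → n: PREDICT = { 'n' }
Y → id: PREDICT = { 'id' }
Y → ( X ): PREDICT = { '(' }

M[Y, 'num'] = Y → num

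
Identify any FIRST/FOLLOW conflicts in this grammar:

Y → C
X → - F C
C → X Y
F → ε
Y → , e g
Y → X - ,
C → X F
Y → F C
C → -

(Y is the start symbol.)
Nullable non-terminals: F.
F has a nullable alternative but only one production, so nothing to check.

C, X, Y have no nullable alternative, so no FIRST/FOLLOW check is needed there.

No FIRST/FOLLOW conflicts found.

Answer: No FIRST/FOLLOW conflicts.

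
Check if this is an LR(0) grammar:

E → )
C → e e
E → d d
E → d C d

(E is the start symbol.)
Augment with E' → E and build the canonical LR(0) collection (I0 = CLOSURE({[E' → . E]}), then GOTO on every symbol after a dot until no new states appear). It has 9 states:
  I0: { [E → . )], [E → . d C d], [E → . d d], [E' → . E] }  — shift
  I1: { [E → ) .] }  — reduce
  I2: { [E' → E .] }  — accept
  I3: { [C → . e e], [E → d . C d], [E → d . d] }  — shift
  I4: { [E → d C . d] }  — shift
  I5: { [E → d d .] }  — reduce
  I6: { [C → e . e] }  — shift
  I7: { [C → e e .] }  — reduce
  I8: { [E → d C d .] }  — reduce

Every state is either a pure shift/goto state or contains exactly one complete item and nothing to shift — no conflicts. The grammar is LR(0).

Answer: Yes, the grammar is LR(0)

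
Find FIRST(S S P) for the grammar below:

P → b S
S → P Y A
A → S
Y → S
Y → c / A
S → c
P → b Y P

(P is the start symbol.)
{ 'b', 'c' }

FIRST sets of the non-terminals involved (from the grammar, by fixed-point iteration):
  FIRST(S) = { 'b', 'c' }

To compute FIRST(S S P), process the symbols left to right:
Symbol S is a non-terminal. Add FIRST(S) \ {ε} = { 'b', 'c' }
S is not nullable (ε ∉ FIRST(S)), so stop here.
FIRST(S S P) = { 'b', 'c' }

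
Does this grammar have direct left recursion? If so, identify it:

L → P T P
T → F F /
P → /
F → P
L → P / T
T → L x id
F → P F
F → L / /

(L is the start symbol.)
No direct left recursion

L → P T P: starts with P
T → F F /: starts with F
P → /: starts with '/'
F → P: starts with P
L → P / T: starts with P
T → L x id: starts with L
F → P F: starts with P
F → L / /: starts with L

No direct left recursion found.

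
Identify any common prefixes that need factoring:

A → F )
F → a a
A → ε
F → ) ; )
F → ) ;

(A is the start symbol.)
Left-factoring is needed when two productions for the same non-terminal
share a common prefix on the right-hand side.

Productions for A:
  A → F )
  A → ε
Productions for F:
  F → a a
  F → ) ; )
  F → ) ;

Found common prefix ') ;' in productions for F

Answer: Yes, F has productions with common prefix ') ;'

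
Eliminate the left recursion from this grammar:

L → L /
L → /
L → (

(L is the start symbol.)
L is directly left-recursive. The standard transformation for
  A → A α₁ | ... | A α_m | β₁ | ... | β_n
is
  A  → β₁ A' | ... | β_n A'
  A' → α₁ A' | ... | α_m A' | ε

L → / becomes L → / L'
L → ( becomes L → ( L'
L → L / becomes L' → / L'
Add L' → ε

Resulting grammar:
L → / L'
L → ( L'
L' → / L'
L' → ε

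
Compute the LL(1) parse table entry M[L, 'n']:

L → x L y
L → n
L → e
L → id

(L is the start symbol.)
L → n

To find M[L, 'n'], we find productions for L where 'n' is in the predict set (PREDICT(N → α) = (FIRST(α) \ {ε}) ∪ (FOLLOW(N) if α ⇒* ε)).

L → x L y: PREDICT = { 'x' }
L → n: PREDICT = { 'n' }
  'n' is in predict set, so this production goes in M[L, 'n']
L → e: PREDICT = { 'e' }
L → id: PREDICT = { 'id' }

M[L, 'n'] = L → n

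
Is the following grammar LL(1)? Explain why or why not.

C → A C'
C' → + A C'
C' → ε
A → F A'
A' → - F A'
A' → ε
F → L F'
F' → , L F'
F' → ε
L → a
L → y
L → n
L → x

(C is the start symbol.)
A grammar is LL(1) if for each non-terminal N with multiple productions, the predict sets of those productions are pairwise disjoint, where PREDICT(N → α) = (FIRST(α) \ {ε}) ∪ (FOLLOW(N) if α ⇒* ε).

Relevant sets:
  FOLLOW(C') = { $ }
  FOLLOW(A') = { $, '+' }
  FOLLOW(F') = { $, '+', '-' }

For C':
  PREDICT(C' → '+' A C') = { '+' }
  PREDICT(C' → ε) = { $ }
For A':
  PREDICT(A' → '-' F A') = { '-' }
  PREDICT(A' → ε) = { $, '+' }
For F':
  PREDICT(F' → ',' L F') = { ',' }
  PREDICT(F' → ε) = { $, '+', '-' }
For L:
  PREDICT(L → a) = { 'a' }
  PREDICT(L → y) = { 'y' }
  PREDICT(L → n) = { 'n' }
  PREDICT(L → x) = { 'x' }
C, A, F have a single production, so nothing to check there.

All predict sets are disjoint. The grammar IS LL(1).

Answer: Yes, the grammar is LL(1).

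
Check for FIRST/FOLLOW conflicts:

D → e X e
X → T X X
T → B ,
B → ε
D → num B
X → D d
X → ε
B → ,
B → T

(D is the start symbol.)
A FIRST/FOLLOW conflict occurs when a non-terminal N has a nullable alternative N → β (β ⇒* ε) and another alternative N → α with FIRST(α) ∩ FOLLOW(N) ≠ ∅: on such a lookahead the parser cannot decide between expanding α and letting N vanish via β.

Nullable non-terminals: B, X.
FIRST sets used below: FIRST(T) = { ',' }, FIRST(D) = { 'e', 'num' }

B: nullable alternative(s) B → ε; FOLLOW(B) = { $, ',', 'd' }
  B → ε: FIRST \ {ε} = { } — this is the only nullable alternative, skip
  B → ,: FIRST \ {ε} = { ',' } — overlaps FOLLOW(B) on { ',' }: CONFLICT
  B → T: FIRST \ {ε} = { ',' } — overlaps FOLLOW(B) on { ',' }: CONFLICT

X: nullable alternative(s) X → ε; FOLLOW(X) = { ',', 'e', 'num' }
  X → T X X: FIRST \ {ε} = { ',' } — overlaps FOLLOW(X) on { ',' }: CONFLICT
  X → D d: FIRST \ {ε} = { 'e', 'num' } — overlaps FOLLOW(X) on { 'e', 'num' }: CONFLICT
  X → ε: FIRST \ {ε} = { } — this is the only nullable alternative, skip

D, T have no nullable alternative, so no FIRST/FOLLOW check is needed there.

So the grammar has 4 FIRST/FOLLOW conflicts (marked CONFLICT above).

Answer: Yes. X → T X X with FOLLOW(X) on { ',' }; X → D d with FOLLOW(X) on { 'e', 'num' }; B → ',' with FOLLOW(B) on { ',' }; B → T with FOLLOW(B) on { ',' }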